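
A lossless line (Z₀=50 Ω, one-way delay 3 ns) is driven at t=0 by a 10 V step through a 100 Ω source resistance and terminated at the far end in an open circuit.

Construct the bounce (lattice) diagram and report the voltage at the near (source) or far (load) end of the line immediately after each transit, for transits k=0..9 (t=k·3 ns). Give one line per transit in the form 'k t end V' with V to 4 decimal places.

0 0 source 3.3333
1 3 load 6.6667
2 6 source 7.7778
3 9 load 8.8889
4 12 source 9.2593
5 15 load 9.6296
6 18 source 9.7531
7 21 load 9.8765
8 24 source 9.9177
9 27 load 9.9588

Γ_L=1.000000, Γ_S=0.333333; launch V₁=10·50/150=3.333333
k=0 src: V=3.3333
k=1 load: inc=3.333333, refl=3.333333·1.000000=3.3333; V=0.000000+3.333333+3.333333=6.6667
k=2 src: inc=3.333333, refl=3.333333·0.333333=1.1111; V=3.333333+3.333333+1.111111=7.7778
k=3 load: inc=1.111111, refl=1.111111·1.000000=1.1111; V=6.666667+1.111111+1.111111=8.8889
k=4 src: inc=1.111111, refl=1.111111·0.333333=0.3704; V=7.777778+1.111111+0.370370=9.2593
k=5 load: inc=0.370370, refl=0.370370·1.000000=0.3704; V=8.888889+0.370370+0.370370=9.6296
k=6 src: inc=0.370370, refl=0.370370·0.333333=0.1235; V=9.259259+0.370370+0.123457=9.7531
k=7 load: inc=0.123457, refl=0.123457·1.000000=0.1235; V=9.629630+0.123457+0.123457=9.8765
k=8 src: inc=0.123457, refl=0.123457·0.333333=0.0412; V=9.753086+0.123457+0.041152=9.9177
k=9 load: inc=0.041152, refl=0.041152·1.000000=0.0412; V=9.876543+0.041152+0.041152=9.9588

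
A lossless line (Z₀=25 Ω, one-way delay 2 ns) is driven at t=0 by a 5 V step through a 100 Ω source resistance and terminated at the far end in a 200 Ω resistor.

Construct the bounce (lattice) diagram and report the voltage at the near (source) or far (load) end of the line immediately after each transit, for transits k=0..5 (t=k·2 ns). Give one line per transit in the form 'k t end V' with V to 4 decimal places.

Γ_L=0.777778, Γ_S=0.600000; launch V₁=5·25/125=1.000000
k=0 src: V=1.0000
k=1 load: inc=1.000000, refl=1.000000·0.777778=0.7778; V=0.000000+1.000000+0.777778=1.7778
k=2 src: inc=0.777778, refl=0.777778·0.600000=0.4667; V=1.000000+0.777778+0.466667=2.2444
k=3 load: inc=0.466667, refl=0.466667·0.777778=0.3630; V=1.777778+0.466667+0.362963=2.6074
k=4 src: inc=0.362963, refl=0.362963·0.600000=0.2178; V=2.244444+0.362963+0.217778=2.8252
k=5 load: inc=0.217778, refl=0.217778·0.777778=0.1694; V=2.607407+0.217778+0.169383=2.9946

0 0 source 1.0000
1 2 load 1.7778
2 4 source 2.2444
3 6 load 2.6074
4 8 source 2.8252
5 10 load 2.9946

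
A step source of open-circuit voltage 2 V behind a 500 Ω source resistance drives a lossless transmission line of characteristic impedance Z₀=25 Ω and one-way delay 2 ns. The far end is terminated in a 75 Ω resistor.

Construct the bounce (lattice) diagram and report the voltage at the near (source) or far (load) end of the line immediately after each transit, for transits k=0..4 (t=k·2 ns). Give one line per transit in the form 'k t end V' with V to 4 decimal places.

0 0 source 0.0952
1 2 load 0.1429
2 4 source 0.1859
3 6 load 0.2075
4 8 source 0.2270

Γ_L=0.500000, Γ_S=0.904762; launch V₁=2·25/525=0.095238
k=0 src: V=0.0952
k=1 load: inc=0.095238, refl=0.095238·0.500000=0.0476; V=0.000000+0.095238+0.047619=0.1429
k=2 src: inc=0.047619, refl=0.047619·0.904762=0.0431; V=0.095238+0.047619+0.043084=0.1859
k=3 load: inc=0.043084, refl=0.043084·0.500000=0.0215; V=0.142857+0.043084+0.021542=0.2075
k=4 src: inc=0.021542, refl=0.021542·0.904762=0.0195; V=0.185941+0.021542+0.019490=0.2270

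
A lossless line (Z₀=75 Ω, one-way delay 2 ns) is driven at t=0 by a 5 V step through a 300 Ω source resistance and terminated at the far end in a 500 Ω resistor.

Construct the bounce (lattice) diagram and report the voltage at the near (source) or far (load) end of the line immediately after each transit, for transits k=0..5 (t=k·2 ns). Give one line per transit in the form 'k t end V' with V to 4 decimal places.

0 0 source 1.0000
1 2 load 1.7391
2 4 source 2.1826
3 6 load 2.5104
4 8 source 2.7071
5 10 load 2.8524

Γ_L=0.739130, Γ_S=0.600000; launch V₁=5·75/375=1.000000
k=0 src: V=1.0000
k=1 load: inc=1.000000, refl=1.000000·0.739130=0.7391; V=0.000000+1.000000+0.739130=1.7391
k=2 src: inc=0.739130, refl=0.739130·0.600000=0.4435; V=1.000000+0.739130+0.443478=2.1826
k=3 load: inc=0.443478, refl=0.443478·0.739130=0.3278; V=1.739130+0.443478+0.327788=2.5104
k=4 src: inc=0.327788, refl=0.327788·0.600000=0.1967; V=2.182609+0.327788+0.196673=2.7071
k=5 load: inc=0.196673, refl=0.196673·0.739130=0.1454; V=2.510397+0.196673+0.145367=2.8524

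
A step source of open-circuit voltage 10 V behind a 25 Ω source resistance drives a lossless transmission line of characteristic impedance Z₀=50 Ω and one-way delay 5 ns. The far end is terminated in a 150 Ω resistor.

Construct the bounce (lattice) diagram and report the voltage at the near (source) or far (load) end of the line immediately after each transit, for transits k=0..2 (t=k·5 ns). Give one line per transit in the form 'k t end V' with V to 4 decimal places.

Γ_L=0.500000, Γ_S=-0.333333; launch V₁=10·50/75=6.666667
k=0 src: V=6.6667
k=1 load: inc=6.666667, refl=6.666667·0.500000=3.3333; V=0.000000+6.666667+3.333333=10.0000
k=2 src: inc=3.333333, refl=3.333333·-0.333333=-1.1111; V=6.666667+3.333333+-1.111111=8.8889

0 0 source 6.6667
1 5 load 10.0000
2 10 source 8.8889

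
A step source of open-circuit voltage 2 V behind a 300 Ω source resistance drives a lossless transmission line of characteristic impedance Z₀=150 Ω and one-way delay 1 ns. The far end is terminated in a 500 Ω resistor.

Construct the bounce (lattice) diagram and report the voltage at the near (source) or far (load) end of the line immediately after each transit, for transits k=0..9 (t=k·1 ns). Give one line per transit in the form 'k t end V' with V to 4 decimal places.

Γ_L=0.538462, Γ_S=0.333333; launch V₁=2·150/450=0.666667
k=0 src: V=0.6667
k=1 load: inc=0.666667, refl=0.666667·0.538462=0.3590; V=0.000000+0.666667+0.358974=1.0256
k=2 src: inc=0.358974, refl=0.358974·0.333333=0.1197; V=0.666667+0.358974+0.119658=1.1453
k=3 load: inc=0.119658, refl=0.119658·0.538462=0.0644; V=1.025641+0.119658+0.064431=1.2097
k=4 src: inc=0.064431, refl=0.064431·0.333333=0.0215; V=1.145299+0.064431+0.021477=1.2312
k=5 load: inc=0.021477, refl=0.021477·0.538462=0.0116; V=1.209730+0.021477+0.011565=1.2428
k=6 src: inc=0.011565, refl=0.011565·0.333333=0.0039; V=1.231208+0.011565+0.003855=1.2466
k=7 load: inc=0.003855, refl=0.003855·0.538462=0.0021; V=1.242772+0.003855+0.002076=1.2487
k=8 src: inc=0.002076, refl=0.002076·0.333333=0.0007; V=1.246627+0.002076+0.000692=1.2494
k=9 load: inc=0.000692, refl=0.000692·0.538462=0.0004; V=1.248703+0.000692+0.000373=1.2498

0 0 source 0.6667
1 1 load 1.0256
2 2 source 1.1453
3 3 load 1.2097
4 4 source 1.2312
5 5 load 1.2428
6 6 source 1.2466
7 7 load 1.2487
8 8 source 1.2494
9 9 load 1.2498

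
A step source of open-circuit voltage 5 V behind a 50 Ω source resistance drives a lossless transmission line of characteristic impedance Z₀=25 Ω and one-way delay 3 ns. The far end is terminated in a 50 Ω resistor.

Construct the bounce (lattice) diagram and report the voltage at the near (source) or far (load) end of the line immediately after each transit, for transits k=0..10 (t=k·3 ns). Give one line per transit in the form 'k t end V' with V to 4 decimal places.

Γ_L=0.333333, Γ_S=0.333333; launch V₁=5·25/75=1.666667
k=0 src: V=1.6667
k=1 load: inc=1.666667, refl=1.666667·0.333333=0.5556; V=0.000000+1.666667+0.555556=2.2222
k=2 src: inc=0.555556, refl=0.555556·0.333333=0.1852; V=1.666667+0.555556+0.185185=2.4074
k=3 load: inc=0.185185, refl=0.185185·0.333333=0.0617; V=2.222222+0.185185+0.061728=2.4691
k=4 src: inc=0.061728, refl=0.061728·0.333333=0.0206; V=2.407407+0.061728+0.020576=2.4897
k=5 load: inc=0.020576, refl=0.020576·0.333333=0.0069; V=2.469136+0.020576+0.006859=2.4966
k=6 src: inc=0.006859, refl=0.006859·0.333333=0.0023; V=2.489712+0.006859+0.002286=2.4989
k=7 load: inc=0.002286, refl=0.002286·0.333333=0.0008; V=2.496571+0.002286+0.000762=2.4996
k=8 src: inc=0.000762, refl=0.000762·0.333333=0.0003; V=2.498857+0.000762+0.000254=2.4999
k=9 load: inc=0.000254, refl=0.000254·0.333333=0.0001; V=2.499619+0.000254+0.000085=2.5000
k=10 src: inc=0.000085, refl=0.000085·0.333333=0.0000; V=2.499873+0.000085+0.000028=2.5000

0 0 source 1.6667
1 3 load 2.2222
2 6 source 2.4074
3 9 load 2.4691
4 12 source 2.4897
5 15 load 2.4966
6 18 source 2.4989
7 21 load 2.4996
8 24 source 2.4999
9 27 load 2.5000
10 30 source 2.5000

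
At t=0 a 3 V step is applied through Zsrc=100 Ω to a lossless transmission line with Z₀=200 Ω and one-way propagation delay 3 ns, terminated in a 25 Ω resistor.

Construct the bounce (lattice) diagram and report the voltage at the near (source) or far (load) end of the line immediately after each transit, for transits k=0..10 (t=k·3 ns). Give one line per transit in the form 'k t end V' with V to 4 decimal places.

0 0 source 2.0000
1 3 load 0.4444
2 6 source 0.9630
3 9 load 0.5597
4 12 source 0.6941
5 15 load 0.5895
6 18 source 0.6244
7 21 load 0.5973
8 24 source 0.6063
9 27 load 0.5993
10 30 source 0.6016

Γ_L=-0.777778, Γ_S=-0.333333; launch V₁=3·200/300=2.000000
k=0 src: V=2.0000
k=1 load: inc=2.000000, refl=2.000000·-0.777778=-1.5556; V=0.000000+2.000000+-1.555556=0.4444
k=2 src: inc=-1.555556, refl=-1.555556·-0.333333=0.5185; V=2.000000+-1.555556+0.518519=0.9630
k=3 load: inc=0.518519, refl=0.518519·-0.777778=-0.4033; V=0.444444+0.518519+-0.403292=0.5597
k=4 src: inc=-0.403292, refl=-0.403292·-0.333333=0.1344; V=0.962963+-0.403292+0.134431=0.6941
k=5 load: inc=0.134431, refl=0.134431·-0.777778=-0.1046; V=0.559671+0.134431+-0.104557=0.5895
k=6 src: inc=-0.104557, refl=-0.104557·-0.333333=0.0349; V=0.694102+-0.104557+0.034852=0.6244
k=7 load: inc=0.034852, refl=0.034852·-0.777778=-0.0271; V=0.589544+0.034852+-0.027107=0.5973
k=8 src: inc=-0.027107, refl=-0.027107·-0.333333=0.0090; V=0.624397+-0.027107+0.009036=0.6063
k=9 load: inc=0.009036, refl=0.009036·-0.777778=-0.0070; V=0.597289+0.009036+-0.007028=0.5993
k=10 src: inc=-0.007028, refl=-0.007028·-0.333333=0.0023; V=0.606325+-0.007028+0.002343=0.6016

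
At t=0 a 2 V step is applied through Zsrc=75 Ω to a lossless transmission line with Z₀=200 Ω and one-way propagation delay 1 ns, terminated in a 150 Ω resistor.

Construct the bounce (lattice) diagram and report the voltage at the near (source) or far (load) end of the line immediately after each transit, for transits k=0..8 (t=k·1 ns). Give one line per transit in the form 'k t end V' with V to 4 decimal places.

0 0 source 1.4545
1 1 load 1.2468
2 2 source 1.3412
3 3 load 1.3277
4 4 source 1.3338
5 5 load 1.3330
6 6 source 1.3334
7 7 load 1.3333
8 8 source 1.3333

Γ_L=-0.142857, Γ_S=-0.454545; launch V₁=2·200/275=1.454545
k=0 src: V=1.4545
k=1 load: inc=1.454545, refl=1.454545·-0.142857=-0.2078; V=0.000000+1.454545+-0.207792=1.2468
k=2 src: inc=-0.207792, refl=-0.207792·-0.454545=0.0945; V=1.454545+-0.207792+0.094451=1.3412
k=3 load: inc=0.094451, refl=0.094451·-0.142857=-0.0135; V=1.246753+0.094451+-0.013493=1.3277
k=4 src: inc=-0.013493, refl=-0.013493·-0.454545=0.0061; V=1.341204+-0.013493+0.006133=1.3338
k=5 load: inc=0.006133, refl=0.006133·-0.142857=-0.0009; V=1.327711+0.006133+-0.000876=1.3330
k=6 src: inc=-0.000876, refl=-0.000876·-0.454545=0.0004; V=1.333844+-0.000876+0.000398=1.3334
k=7 load: inc=0.000398, refl=0.000398·-0.142857=-0.0001; V=1.332968+0.000398+-0.000057=1.3333
k=8 src: inc=-0.000057, refl=-0.000057·-0.454545=0.0000; V=1.333367+-0.000057+0.000026=1.3333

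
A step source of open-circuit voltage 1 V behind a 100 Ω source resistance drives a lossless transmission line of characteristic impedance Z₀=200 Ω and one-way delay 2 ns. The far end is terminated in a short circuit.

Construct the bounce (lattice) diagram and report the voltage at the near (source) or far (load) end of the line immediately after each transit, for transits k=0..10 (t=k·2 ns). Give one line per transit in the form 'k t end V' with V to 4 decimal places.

Γ_L=-1.000000, Γ_S=-0.333333; launch V₁=1·200/300=0.666667
k=0 src: V=0.6667
k=1 load: inc=0.666667, refl=0.666667·-1.000000=-0.6667; V=0.000000+0.666667+-0.666667=0.0000
k=2 src: inc=-0.666667, refl=-0.666667·-0.333333=0.2222; V=0.666667+-0.666667+0.222222=0.2222
k=3 load: inc=0.222222, refl=0.222222·-1.000000=-0.2222; V=0.000000+0.222222+-0.222222=0.0000
k=4 src: inc=-0.222222, refl=-0.222222·-0.333333=0.0741; V=0.222222+-0.222222+0.074074=0.0741
k=5 load: inc=0.074074, refl=0.074074·-1.000000=-0.0741; V=0.000000+0.074074+-0.074074=0.0000
k=6 src: inc=-0.074074, refl=-0.074074·-0.333333=0.0247; V=0.074074+-0.074074+0.024691=0.0247
k=7 load: inc=0.024691, refl=0.024691·-1.000000=-0.0247; V=0.000000+0.024691+-0.024691=0.0000
k=8 src: inc=-0.024691, refl=-0.024691·-0.333333=0.0082; V=0.024691+-0.024691+0.008230=0.0082
k=9 load: inc=0.008230, refl=0.008230·-1.000000=-0.0082; V=0.000000+0.008230+-0.008230=0.0000
k=10 src: inc=-0.008230, refl=-0.008230·-0.333333=0.0027; V=0.008230+-0.008230+0.002743=0.0027

0 0 source 0.6667
1 2 load 0.0000
2 4 source 0.2222
3 6 load 0.0000
4 8 source 0.0741
5 10 load 0.0000
6 12 source 0.0247
7 14 load 0.0000
8 16 source 0.0082
9 18 load 0.0000
10 20 source 0.0027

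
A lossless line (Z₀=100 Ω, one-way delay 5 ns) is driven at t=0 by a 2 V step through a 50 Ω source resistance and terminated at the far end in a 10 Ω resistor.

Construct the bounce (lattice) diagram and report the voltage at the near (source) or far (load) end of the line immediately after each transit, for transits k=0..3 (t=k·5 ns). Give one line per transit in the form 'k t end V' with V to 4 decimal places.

0 0 source 1.3333
1 5 load 0.2424
2 10 source 0.6061
3 15 load 0.3085

Γ_L=-0.818182, Γ_S=-0.333333; launch V₁=2·100/150=1.333333
k=0 src: V=1.3333
k=1 load: inc=1.333333, refl=1.333333·-0.818182=-1.0909; V=0.000000+1.333333+-1.090909=0.2424
k=2 src: inc=-1.090909, refl=-1.090909·-0.333333=0.3636; V=1.333333+-1.090909+0.363636=0.6061
k=3 load: inc=0.363636, refl=0.363636·-0.818182=-0.2975; V=0.242424+0.363636+-0.297521=0.3085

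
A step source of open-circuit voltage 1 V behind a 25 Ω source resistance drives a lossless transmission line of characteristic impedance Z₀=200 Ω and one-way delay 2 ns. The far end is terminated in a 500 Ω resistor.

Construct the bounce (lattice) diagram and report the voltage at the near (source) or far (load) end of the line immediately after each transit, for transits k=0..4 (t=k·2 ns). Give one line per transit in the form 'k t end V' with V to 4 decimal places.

0 0 source 0.8889
1 2 load 1.2698
2 4 source 0.9735
3 6 load 0.8466
4 8 source 0.9453

Γ_L=0.428571, Γ_S=-0.777778; launch V₁=1·200/225=0.888889
k=0 src: V=0.8889
k=1 load: inc=0.888889, refl=0.888889·0.428571=0.3810; V=0.000000+0.888889+0.380952=1.2698
k=2 src: inc=0.380952, refl=0.380952·-0.777778=-0.2963; V=0.888889+0.380952+-0.296296=0.9735
k=3 load: inc=-0.296296, refl=-0.296296·0.428571=-0.1270; V=1.269841+-0.296296+-0.126984=0.8466
k=4 src: inc=-0.126984, refl=-0.126984·-0.777778=0.0988; V=0.973545+-0.126984+0.098765=0.9453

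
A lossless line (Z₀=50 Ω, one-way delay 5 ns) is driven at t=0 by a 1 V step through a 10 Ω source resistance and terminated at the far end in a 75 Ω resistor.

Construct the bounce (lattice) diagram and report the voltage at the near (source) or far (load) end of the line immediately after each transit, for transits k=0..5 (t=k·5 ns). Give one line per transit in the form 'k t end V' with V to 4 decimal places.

0 0 source 0.8333
1 5 load 1.0000
2 10 source 0.8889
3 15 load 0.8667
4 20 source 0.8815
5 25 load 0.8844

Γ_L=0.200000, Γ_S=-0.666667; launch V₁=1·50/60=0.833333
k=0 src: V=0.8333
k=1 load: inc=0.833333, refl=0.833333·0.200000=0.1667; V=0.000000+0.833333+0.166667=1.0000
k=2 src: inc=0.166667, refl=0.166667·-0.666667=-0.1111; V=0.833333+0.166667+-0.111111=0.8889
k=3 load: inc=-0.111111, refl=-0.111111·0.200000=-0.0222; V=1.000000+-0.111111+-0.022222=0.8667
k=4 src: inc=-0.022222, refl=-0.022222·-0.666667=0.0148; V=0.888889+-0.022222+0.014815=0.8815
k=5 load: inc=0.014815, refl=0.014815·0.200000=0.0030; V=0.866667+0.014815+0.002963=0.8844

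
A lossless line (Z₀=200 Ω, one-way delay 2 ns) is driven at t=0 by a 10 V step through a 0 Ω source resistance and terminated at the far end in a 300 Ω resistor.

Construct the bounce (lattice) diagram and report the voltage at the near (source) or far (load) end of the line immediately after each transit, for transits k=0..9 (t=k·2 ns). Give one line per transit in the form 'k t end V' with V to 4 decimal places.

0 0 source 10.0000
1 2 load 12.0000
2 4 source 10.0000
3 6 load 9.6000
4 8 source 10.0000
5 10 load 10.0800
6 12 source 10.0000
7 14 load 9.9840
8 16 source 10.0000
9 18 load 10.0032

Γ_L=0.200000, Γ_S=-1.000000; launch V₁=10·200/200=10.000000
k=0 src: V=10.0000
k=1 load: inc=10.000000, refl=10.000000·0.200000=2.0000; V=0.000000+10.000000+2.000000=12.0000
k=2 src: inc=2.000000, refl=2.000000·-1.000000=-2.0000; V=10.000000+2.000000+-2.000000=10.0000
k=3 load: inc=-2.000000, refl=-2.000000·0.200000=-0.4000; V=12.000000+-2.000000+-0.400000=9.6000
k=4 src: inc=-0.400000, refl=-0.400000·-1.000000=0.4000; V=10.000000+-0.400000+0.400000=10.0000
k=5 load: inc=0.400000, refl=0.400000·0.200000=0.0800; V=9.600000+0.400000+0.080000=10.0800
k=6 src: inc=0.080000, refl=0.080000·-1.000000=-0.0800; V=10.000000+0.080000+-0.080000=10.0000
k=7 load: inc=-0.080000, refl=-0.080000·0.200000=-0.0160; V=10.080000+-0.080000+-0.016000=9.9840
k=8 src: inc=-0.016000, refl=-0.016000·-1.000000=0.0160; V=10.000000+-0.016000+0.016000=10.0000
k=9 load: inc=0.016000, refl=0.016000·0.200000=0.0032; V=9.984000+0.016000+0.003200=10.0032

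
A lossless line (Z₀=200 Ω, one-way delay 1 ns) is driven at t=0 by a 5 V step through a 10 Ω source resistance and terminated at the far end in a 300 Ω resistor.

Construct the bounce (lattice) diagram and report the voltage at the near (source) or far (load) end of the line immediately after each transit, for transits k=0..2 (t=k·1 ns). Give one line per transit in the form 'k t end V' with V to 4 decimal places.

0 0 source 4.7619
1 1 load 5.7143
2 2 source 4.8526

Γ_L=0.200000, Γ_S=-0.904762; launch V₁=5·200/210=4.761905
k=0 src: V=4.7619
k=1 load: inc=4.761905, refl=4.761905·0.200000=0.9524; V=0.000000+4.761905+0.952381=5.7143
k=2 src: inc=0.952381, refl=0.952381·-0.904762=-0.8617; V=4.761905+0.952381+-0.861678=4.8526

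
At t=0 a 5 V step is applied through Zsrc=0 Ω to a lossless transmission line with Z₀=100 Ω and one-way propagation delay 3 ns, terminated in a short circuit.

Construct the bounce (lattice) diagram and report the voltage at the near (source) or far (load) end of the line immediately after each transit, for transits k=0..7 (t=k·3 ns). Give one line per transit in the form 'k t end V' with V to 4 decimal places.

Γ_L=-1.000000, Γ_S=-1.000000; launch V₁=5·100/100=5.000000
k=0 src: V=5.0000
k=1 load: inc=5.000000, refl=5.000000·-1.000000=-5.0000; V=0.000000+5.000000+-5.000000=0.0000
k=2 src: inc=-5.000000, refl=-5.000000·-1.000000=5.0000; V=5.000000+-5.000000+5.000000=5.0000
k=3 load: inc=5.000000, refl=5.000000·-1.000000=-5.0000; V=0.000000+5.000000+-5.000000=0.0000
k=4 src: inc=-5.000000, refl=-5.000000·-1.000000=5.0000; V=5.000000+-5.000000+5.000000=5.0000
k=5 load: inc=5.000000, refl=5.000000·-1.000000=-5.0000; V=0.000000+5.000000+-5.000000=0.0000
k=6 src: inc=-5.000000, refl=-5.000000·-1.000000=5.0000; V=5.000000+-5.000000+5.000000=5.0000
k=7 load: inc=5.000000, refl=5.000000·-1.000000=-5.0000; V=0.000000+5.000000+-5.000000=0.0000

0 0 source 5.0000
1 3 load 0.0000
2 6 source 5.0000
3 9 load 0.0000
4 12 source 5.0000
5 15 load 0.0000
6 18 source 5.0000
7 21 load 0.0000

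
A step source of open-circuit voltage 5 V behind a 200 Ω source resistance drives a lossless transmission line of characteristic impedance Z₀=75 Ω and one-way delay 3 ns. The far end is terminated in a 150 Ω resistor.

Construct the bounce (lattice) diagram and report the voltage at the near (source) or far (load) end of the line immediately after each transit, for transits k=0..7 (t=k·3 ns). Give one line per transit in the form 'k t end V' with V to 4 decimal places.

0 0 source 1.3636
1 3 load 1.8182
2 6 source 2.0248
3 9 load 2.0937
4 12 source 2.1250
5 15 load 2.1354
6 18 source 2.1401
7 21 load 2.1417

Γ_L=0.333333, Γ_S=0.454545; launch V₁=5·75/275=1.363636
k=0 src: V=1.3636
k=1 load: inc=1.363636, refl=1.363636·0.333333=0.4545; V=0.000000+1.363636+0.454545=1.8182
k=2 src: inc=0.454545, refl=0.454545·0.454545=0.2066; V=1.363636+0.454545+0.206612=2.0248
k=3 load: inc=0.206612, refl=0.206612·0.333333=0.0689; V=1.818182+0.206612+0.068871=2.0937
k=4 src: inc=0.068871, refl=0.068871·0.454545=0.0313; V=2.024793+0.068871+0.031305=2.1250
k=5 load: inc=0.031305, refl=0.031305·0.333333=0.0104; V=2.093664+0.031305+0.010435=2.1354
k=6 src: inc=0.010435, refl=0.010435·0.454545=0.0047; V=2.124969+0.010435+0.004743=2.1401
k=7 load: inc=0.004743, refl=0.004743·0.333333=0.0016; V=2.135404+0.004743+0.001581=2.1417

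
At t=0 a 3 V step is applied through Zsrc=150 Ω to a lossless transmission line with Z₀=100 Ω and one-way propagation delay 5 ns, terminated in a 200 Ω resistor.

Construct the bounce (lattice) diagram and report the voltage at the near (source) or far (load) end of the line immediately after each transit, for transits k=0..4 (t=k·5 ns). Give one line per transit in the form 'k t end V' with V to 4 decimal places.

0 0 source 1.2000
1 5 load 1.6000
2 10 source 1.6800
3 15 load 1.7067
4 20 source 1.7120

Γ_L=0.333333, Γ_S=0.200000; launch V₁=3·100/250=1.200000
k=0 src: V=1.2000
k=1 load: inc=1.200000, refl=1.200000·0.333333=0.4000; V=0.000000+1.200000+0.400000=1.6000
k=2 src: inc=0.400000, refl=0.400000·0.200000=0.0800; V=1.200000+0.400000+0.080000=1.6800
k=3 load: inc=0.080000, refl=0.080000·0.333333=0.0267; V=1.600000+0.080000+0.026667=1.7067
k=4 src: inc=0.026667, refl=0.026667·0.200000=0.0053; V=1.680000+0.026667+0.005333=1.7120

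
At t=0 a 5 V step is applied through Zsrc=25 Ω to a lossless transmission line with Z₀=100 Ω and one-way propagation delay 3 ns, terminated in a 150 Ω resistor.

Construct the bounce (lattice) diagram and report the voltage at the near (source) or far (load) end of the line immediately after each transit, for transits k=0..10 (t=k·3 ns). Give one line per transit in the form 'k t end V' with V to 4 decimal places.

0 0 source 4.0000
1 3 load 4.8000
2 6 source 4.3200
3 9 load 4.2240
4 12 source 4.2816
5 15 load 4.2931
6 18 source 4.2862
7 21 load 4.2848
8 24 source 4.2857
9 27 load 4.2858
10 30 source 4.2857

Γ_L=0.200000, Γ_S=-0.600000; launch V₁=5·100/125=4.000000
k=0 src: V=4.0000
k=1 load: inc=4.000000, refl=4.000000·0.200000=0.8000; V=0.000000+4.000000+0.800000=4.8000
k=2 src: inc=0.800000, refl=0.800000·-0.600000=-0.4800; V=4.000000+0.800000+-0.480000=4.3200
k=3 load: inc=-0.480000, refl=-0.480000·0.200000=-0.0960; V=4.800000+-0.480000+-0.096000=4.2240
k=4 src: inc=-0.096000, refl=-0.096000·-0.600000=0.0576; V=4.320000+-0.096000+0.057600=4.2816
k=5 load: inc=0.057600, refl=0.057600·0.200000=0.0115; V=4.224000+0.057600+0.011520=4.2931
k=6 src: inc=0.011520, refl=0.011520·-0.600000=-0.0069; V=4.281600+0.011520+-0.006912=4.2862
k=7 load: inc=-0.006912, refl=-0.006912·0.200000=-0.0014; V=4.293120+-0.006912+-0.001382=4.2848
k=8 src: inc=-0.001382, refl=-0.001382·-0.600000=0.0008; V=4.286208+-0.001382+0.000829=4.2857
k=9 load: inc=0.000829, refl=0.000829·0.200000=0.0002; V=4.284826+0.000829+0.000166=4.2858
k=10 src: inc=0.000166, refl=0.000166·-0.600000=-0.0001; V=4.285655+0.000166+-0.000100=4.2857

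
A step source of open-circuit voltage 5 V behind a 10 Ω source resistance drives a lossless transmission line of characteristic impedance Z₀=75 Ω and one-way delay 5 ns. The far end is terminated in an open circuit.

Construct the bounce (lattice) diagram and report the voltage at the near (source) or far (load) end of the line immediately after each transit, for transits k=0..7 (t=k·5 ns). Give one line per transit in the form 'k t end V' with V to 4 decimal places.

0 0 source 4.4118
1 5 load 8.8235
2 10 source 5.4498
3 15 load 2.0761
4 20 source 4.6560
5 25 load 7.2359
6 30 source 5.2630
7 35 load 3.2902

Γ_L=1.000000, Γ_S=-0.764706; launch V₁=5·75/85=4.411765
k=0 src: V=4.4118
k=1 load: inc=4.411765, refl=4.411765·1.000000=4.4118; V=0.000000+4.411765+4.411765=8.8235
k=2 src: inc=4.411765, refl=4.411765·-0.764706=-3.3737; V=4.411765+4.411765+-3.373702=5.4498
k=3 load: inc=-3.373702, refl=-3.373702·1.000000=-3.3737; V=8.823529+-3.373702+-3.373702=2.0761
k=4 src: inc=-3.373702, refl=-3.373702·-0.764706=2.5799; V=5.449827+-3.373702+2.579890=4.6560
k=5 load: inc=2.579890, refl=2.579890·1.000000=2.5799; V=2.076125+2.579890+2.579890=7.2359
k=6 src: inc=2.579890, refl=2.579890·-0.764706=-1.9729; V=4.656015+2.579890+-1.972857=5.2630
k=7 load: inc=-1.972857, refl=-1.972857·1.000000=-1.9729; V=7.235905+-1.972857+-1.972857=3.2902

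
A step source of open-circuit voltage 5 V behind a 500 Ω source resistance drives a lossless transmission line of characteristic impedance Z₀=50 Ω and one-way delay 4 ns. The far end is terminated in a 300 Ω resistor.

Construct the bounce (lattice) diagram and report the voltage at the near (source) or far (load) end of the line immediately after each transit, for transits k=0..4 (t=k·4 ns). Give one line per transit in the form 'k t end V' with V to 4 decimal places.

Γ_L=0.714286, Γ_S=0.818182; launch V₁=5·50/550=0.454545
k=0 src: V=0.4545
k=1 load: inc=0.454545, refl=0.454545·0.714286=0.3247; V=0.000000+0.454545+0.324675=0.7792
k=2 src: inc=0.324675, refl=0.324675·0.818182=0.2656; V=0.454545+0.324675+0.265643=1.0449
k=3 load: inc=0.265643, refl=0.265643·0.714286=0.1897; V=0.779221+0.265643+0.189745=1.2346
k=4 src: inc=0.189745, refl=0.189745·0.818182=0.1552; V=1.044864+0.189745+0.155246=1.3899

0 0 source 0.4545
1 4 load 0.7792
2 8 source 1.0449
3 12 load 1.2346
4 16 source 1.3899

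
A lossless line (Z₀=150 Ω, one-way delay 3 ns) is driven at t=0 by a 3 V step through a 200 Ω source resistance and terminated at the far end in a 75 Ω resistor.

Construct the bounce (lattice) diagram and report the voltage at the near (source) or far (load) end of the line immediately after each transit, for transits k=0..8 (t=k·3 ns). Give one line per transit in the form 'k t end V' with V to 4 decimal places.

Γ_L=-0.333333, Γ_S=0.142857; launch V₁=3·150/350=1.285714
k=0 src: V=1.2857
k=1 load: inc=1.285714, refl=1.285714·-0.333333=-0.4286; V=0.000000+1.285714+-0.428571=0.8571
k=2 src: inc=-0.428571, refl=-0.428571·0.142857=-0.0612; V=1.285714+-0.428571+-0.061224=0.7959
k=3 load: inc=-0.061224, refl=-0.061224·-0.333333=0.0204; V=0.857143+-0.061224+0.020408=0.8163
k=4 src: inc=0.020408, refl=0.020408·0.142857=0.0029; V=0.795918+0.020408+0.002915=0.8192
k=5 load: inc=0.002915, refl=0.002915·-0.333333=-0.0010; V=0.816327+0.002915+-0.000972=0.8183
k=6 src: inc=-0.000972, refl=-0.000972·0.142857=-0.0001; V=0.819242+-0.000972+-0.000139=0.8181
k=7 load: inc=-0.000139, refl=-0.000139·-0.333333=0.0000; V=0.818270+-0.000139+0.000046=0.8182
k=8 src: inc=0.000046, refl=0.000046·0.142857=0.0000; V=0.818131+0.000046+0.000007=0.8182

0 0 source 1.2857
1 3 load 0.8571
2 6 source 0.7959
3 9 load 0.8163
4 12 source 0.8192
5 15 load 0.8183
6 18 source 0.8181
7 21 load 0.8182
8 24 source 0.8182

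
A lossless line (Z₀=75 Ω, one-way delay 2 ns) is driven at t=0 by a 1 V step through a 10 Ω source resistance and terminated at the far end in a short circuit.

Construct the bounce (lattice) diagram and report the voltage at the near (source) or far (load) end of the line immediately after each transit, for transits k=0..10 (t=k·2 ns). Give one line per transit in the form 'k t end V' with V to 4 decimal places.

Γ_L=-1.000000, Γ_S=-0.764706; launch V₁=1·75/85=0.882353
k=0 src: V=0.8824
k=1 load: inc=0.882353, refl=0.882353·-1.000000=-0.8824; V=0.000000+0.882353+-0.882353=0.0000
k=2 src: inc=-0.882353, refl=-0.882353·-0.764706=0.6747; V=0.882353+-0.882353+0.674740=0.6747
k=3 load: inc=0.674740, refl=0.674740·-1.000000=-0.6747; V=0.000000+0.674740+-0.674740=0.0000
k=4 src: inc=-0.674740, refl=-0.674740·-0.764706=0.5160; V=0.674740+-0.674740+0.515978=0.5160
k=5 load: inc=0.515978, refl=0.515978·-1.000000=-0.5160; V=0.000000+0.515978+-0.515978=0.0000
k=6 src: inc=-0.515978, refl=-0.515978·-0.764706=0.3946; V=0.515978+-0.515978+0.394571=0.3946
k=7 load: inc=0.394571, refl=0.394571·-1.000000=-0.3946; V=0.000000+0.394571+-0.394571=0.0000
k=8 src: inc=-0.394571, refl=-0.394571·-0.764706=0.3017; V=0.394571+-0.394571+0.301731=0.3017
k=9 load: inc=0.301731, refl=0.301731·-1.000000=-0.3017; V=0.000000+0.301731+-0.301731=0.0000
k=10 src: inc=-0.301731, refl=-0.301731·-0.764706=0.2307; V=0.301731+-0.301731+0.230736=0.2307

0 0 source 0.8824
1 2 load 0.0000
2 4 source 0.6747
3 6 load 0.0000
4 8 source 0.5160
5 10 load 0.0000
6 12 source 0.3946
7 14 load 0.0000
8 16 source 0.3017
9 18 load 0.0000
10 20 source 0.2307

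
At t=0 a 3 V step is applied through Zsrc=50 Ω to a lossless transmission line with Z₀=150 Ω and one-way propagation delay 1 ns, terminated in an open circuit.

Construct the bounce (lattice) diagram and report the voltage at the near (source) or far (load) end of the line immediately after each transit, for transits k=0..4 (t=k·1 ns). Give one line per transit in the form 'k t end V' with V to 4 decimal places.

Γ_L=1.000000, Γ_S=-0.500000; launch V₁=3·150/200=2.250000
k=0 src: V=2.2500
k=1 load: inc=2.250000, refl=2.250000·1.000000=2.2500; V=0.000000+2.250000+2.250000=4.5000
k=2 src: inc=2.250000, refl=2.250000·-0.500000=-1.1250; V=2.250000+2.250000+-1.125000=3.3750
k=3 load: inc=-1.125000, refl=-1.125000·1.000000=-1.1250; V=4.500000+-1.125000+-1.125000=2.2500
k=4 src: inc=-1.125000, refl=-1.125000·-0.500000=0.5625; V=3.375000+-1.125000+0.562500=2.8125

0 0 source 2.2500
1 1 load 4.5000
2 2 source 3.3750
3 3 load 2.2500
4 4 source 2.8125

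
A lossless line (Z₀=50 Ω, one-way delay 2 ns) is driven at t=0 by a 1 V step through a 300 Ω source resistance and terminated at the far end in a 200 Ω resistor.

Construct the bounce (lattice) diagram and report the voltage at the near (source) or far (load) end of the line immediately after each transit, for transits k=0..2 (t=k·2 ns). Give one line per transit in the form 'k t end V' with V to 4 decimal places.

0 0 source 0.1429
1 2 load 0.2286
2 4 source 0.2898

Γ_L=0.600000, Γ_S=0.714286; launch V₁=1·50/350=0.142857
k=0 src: V=0.1429
k=1 load: inc=0.142857, refl=0.142857·0.600000=0.0857; V=0.000000+0.142857+0.085714=0.2286
k=2 src: inc=0.085714, refl=0.085714·0.714286=0.0612; V=0.142857+0.085714+0.061224=0.2898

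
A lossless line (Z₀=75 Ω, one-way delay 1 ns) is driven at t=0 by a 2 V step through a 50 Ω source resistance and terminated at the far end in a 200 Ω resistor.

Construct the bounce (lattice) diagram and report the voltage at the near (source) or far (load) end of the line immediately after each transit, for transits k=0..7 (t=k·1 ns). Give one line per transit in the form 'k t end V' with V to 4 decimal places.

0 0 source 1.2000
1 1 load 1.7455
2 2 source 1.6364
3 3 load 1.5868
4 4 source 1.5967
5 5 load 1.6012
6 6 source 1.6003
7 7 load 1.5999

Γ_L=0.454545, Γ_S=-0.200000; launch V₁=2·75/125=1.200000
k=0 src: V=1.2000
k=1 load: inc=1.200000, refl=1.200000·0.454545=0.5455; V=0.000000+1.200000+0.545455=1.7455
k=2 src: inc=0.545455, refl=0.545455·-0.200000=-0.1091; V=1.200000+0.545455+-0.109091=1.6364
k=3 load: inc=-0.109091, refl=-0.109091·0.454545=-0.0496; V=1.745455+-0.109091+-0.049587=1.5868
k=4 src: inc=-0.049587, refl=-0.049587·-0.200000=0.0099; V=1.636364+-0.049587+0.009917=1.5967
k=5 load: inc=0.009917, refl=0.009917·0.454545=0.0045; V=1.586777+0.009917+0.004508=1.6012
k=6 src: inc=0.004508, refl=0.004508·-0.200000=-0.0009; V=1.596694+0.004508+-0.000902=1.6003
k=7 load: inc=-0.000902, refl=-0.000902·0.454545=-0.0004; V=1.601202+-0.000902+-0.000410=1.5999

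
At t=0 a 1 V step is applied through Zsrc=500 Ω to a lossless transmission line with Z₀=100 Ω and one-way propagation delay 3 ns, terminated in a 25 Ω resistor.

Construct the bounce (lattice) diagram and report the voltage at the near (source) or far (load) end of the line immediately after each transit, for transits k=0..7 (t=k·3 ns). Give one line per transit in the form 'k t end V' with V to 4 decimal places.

0 0 source 0.1667
1 3 load 0.0667
2 6 source 0.0000
3 9 load 0.0400
4 12 source 0.0667
5 15 load 0.0507
6 18 source 0.0400
7 21 load 0.0464

Γ_L=-0.600000, Γ_S=0.666667; launch V₁=1·100/600=0.166667
k=0 src: V=0.1667
k=1 load: inc=0.166667, refl=0.166667·-0.600000=-0.1000; V=0.000000+0.166667+-0.100000=0.0667
k=2 src: inc=-0.100000, refl=-0.100000·0.666667=-0.0667; V=0.166667+-0.100000+-0.066667=0.0000
k=3 load: inc=-0.066667, refl=-0.066667·-0.600000=0.0400; V=0.066667+-0.066667+0.040000=0.0400
k=4 src: inc=0.040000, refl=0.040000·0.666667=0.0267; V=0.000000+0.040000+0.026667=0.0667
k=5 load: inc=0.026667, refl=0.026667·-0.600000=-0.0160; V=0.040000+0.026667+-0.016000=0.0507
k=6 src: inc=-0.016000, refl=-0.016000·0.666667=-0.0107; V=0.066667+-0.016000+-0.010667=0.0400
k=7 load: inc=-0.010667, refl=-0.010667·-0.600000=0.0064; V=0.050667+-0.010667+0.006400=0.0464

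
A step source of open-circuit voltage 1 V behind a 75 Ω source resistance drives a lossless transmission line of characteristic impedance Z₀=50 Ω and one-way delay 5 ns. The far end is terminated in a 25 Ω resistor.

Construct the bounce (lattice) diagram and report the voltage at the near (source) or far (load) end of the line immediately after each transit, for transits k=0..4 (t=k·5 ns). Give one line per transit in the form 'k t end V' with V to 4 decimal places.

Γ_L=-0.333333, Γ_S=0.200000; launch V₁=1·50/125=0.400000
k=0 src: V=0.4000
k=1 load: inc=0.400000, refl=0.400000·-0.333333=-0.1333; V=0.000000+0.400000+-0.133333=0.2667
k=2 src: inc=-0.133333, refl=-0.133333·0.200000=-0.0267; V=0.400000+-0.133333+-0.026667=0.2400
k=3 load: inc=-0.026667, refl=-0.026667·-0.333333=0.0089; V=0.266667+-0.026667+0.008889=0.2489
k=4 src: inc=0.008889, refl=0.008889·0.200000=0.0018; V=0.240000+0.008889+0.001778=0.2507

0 0 source 0.4000
1 5 load 0.2667
2 10 source 0.2400
3 15 load 0.2489
4 20 source 0.2507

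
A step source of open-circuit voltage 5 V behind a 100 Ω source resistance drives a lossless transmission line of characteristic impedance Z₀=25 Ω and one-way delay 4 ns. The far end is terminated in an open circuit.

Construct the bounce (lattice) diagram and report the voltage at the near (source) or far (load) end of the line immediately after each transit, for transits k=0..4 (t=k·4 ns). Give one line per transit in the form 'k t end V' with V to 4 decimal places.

0 0 source 1.0000
1 4 load 2.0000
2 8 source 2.6000
3 12 load 3.2000
4 16 source 3.5600

Γ_L=1.000000, Γ_S=0.600000; launch V₁=5·25/125=1.000000
k=0 src: V=1.0000
k=1 load: inc=1.000000, refl=1.000000·1.000000=1.0000; V=0.000000+1.000000+1.000000=2.0000
k=2 src: inc=1.000000, refl=1.000000·0.600000=0.6000; V=1.000000+1.000000+0.600000=2.6000
k=3 load: inc=0.600000, refl=0.600000·1.000000=0.6000; V=2.000000+0.600000+0.600000=3.2000
k=4 src: inc=0.600000, refl=0.600000·0.600000=0.3600; V=2.600000+0.600000+0.360000=3.5600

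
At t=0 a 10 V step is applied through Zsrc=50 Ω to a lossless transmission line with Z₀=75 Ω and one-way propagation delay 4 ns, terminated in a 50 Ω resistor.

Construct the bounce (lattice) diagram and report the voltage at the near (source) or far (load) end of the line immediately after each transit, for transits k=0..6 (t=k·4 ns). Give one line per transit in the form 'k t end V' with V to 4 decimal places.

Γ_L=-0.200000, Γ_S=-0.200000; launch V₁=10·75/125=6.000000
k=0 src: V=6.0000
k=1 load: inc=6.000000, refl=6.000000·-0.200000=-1.2000; V=0.000000+6.000000+-1.200000=4.8000
k=2 src: inc=-1.200000, refl=-1.200000·-0.200000=0.2400; V=6.000000+-1.200000+0.240000=5.0400
k=3 load: inc=0.240000, refl=0.240000·-0.200000=-0.0480; V=4.800000+0.240000+-0.048000=4.9920
k=4 src: inc=-0.048000, refl=-0.048000·-0.200000=0.0096; V=5.040000+-0.048000+0.009600=5.0016
k=5 load: inc=0.009600, refl=0.009600·-0.200000=-0.0019; V=4.992000+0.009600+-0.001920=4.9997
k=6 src: inc=-0.001920, refl=-0.001920·-0.200000=0.0004; V=5.001600+-0.001920+0.000384=5.0001

0 0 source 6.0000
1 4 load 4.8000
2 8 source 5.0400
3 12 load 4.9920
4 16 source 5.0016
5 20 load 4.9997
6 24 source 5.0001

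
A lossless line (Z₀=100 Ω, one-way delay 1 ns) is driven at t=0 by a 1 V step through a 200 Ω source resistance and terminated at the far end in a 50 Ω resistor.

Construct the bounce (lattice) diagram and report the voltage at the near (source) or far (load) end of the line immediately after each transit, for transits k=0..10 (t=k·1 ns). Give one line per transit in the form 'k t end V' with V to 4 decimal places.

0 0 source 0.3333
1 1 load 0.2222
2 2 source 0.1852
3 3 load 0.1975
4 4 source 0.2016
5 5 load 0.2003
6 6 source 0.1998
7 7 load 0.2000
8 8 source 0.2000
9 9 load 0.2000
10 10 source 0.2000

Γ_L=-0.333333, Γ_S=0.333333; launch V₁=1·100/300=0.333333
k=0 src: V=0.3333
k=1 load: inc=0.333333, refl=0.333333·-0.333333=-0.1111; V=0.000000+0.333333+-0.111111=0.2222
k=2 src: inc=-0.111111, refl=-0.111111·0.333333=-0.0370; V=0.333333+-0.111111+-0.037037=0.1852
k=3 load: inc=-0.037037, refl=-0.037037·-0.333333=0.0123; V=0.222222+-0.037037+0.012346=0.1975
k=4 src: inc=0.012346, refl=0.012346·0.333333=0.0041; V=0.185185+0.012346+0.004115=0.2016
k=5 load: inc=0.004115, refl=0.004115·-0.333333=-0.0014; V=0.197531+0.004115+-0.001372=0.2003
k=6 src: inc=-0.001372, refl=-0.001372·0.333333=-0.0005; V=0.201646+-0.001372+-0.000457=0.1998
k=7 load: inc=-0.000457, refl=-0.000457·-0.333333=0.0002; V=0.200274+-0.000457+0.000152=0.2000
k=8 src: inc=0.000152, refl=0.000152·0.333333=0.0001; V=0.199817+0.000152+0.000051=0.2000
k=9 load: inc=0.000051, refl=0.000051·-0.333333=-0.0000; V=0.199970+0.000051+-0.000017=0.2000
k=10 src: inc=-0.000017, refl=-0.000017·0.333333=-0.0000; V=0.200020+-0.000017+-0.000006=0.2000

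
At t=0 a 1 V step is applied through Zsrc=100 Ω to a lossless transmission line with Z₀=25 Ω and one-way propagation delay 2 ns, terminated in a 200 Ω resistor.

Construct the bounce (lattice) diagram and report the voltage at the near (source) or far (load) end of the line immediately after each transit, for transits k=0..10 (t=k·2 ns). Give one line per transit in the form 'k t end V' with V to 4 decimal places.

0 0 source 0.2000
1 2 load 0.3556
2 4 source 0.4489
3 6 load 0.5215
4 8 source 0.5650
5 10 load 0.5989
6 12 source 0.6192
7 14 load 0.6350
8 16 source 0.6445
9 18 load 0.6519
10 20 source 0.6563

Γ_L=0.777778, Γ_S=0.600000; launch V₁=1·25/125=0.200000
k=0 src: V=0.2000
k=1 load: inc=0.200000, refl=0.200000·0.777778=0.1556; V=0.000000+0.200000+0.155556=0.3556
k=2 src: inc=0.155556, refl=0.155556·0.600000=0.0933; V=0.200000+0.155556+0.093333=0.4489
k=3 load: inc=0.093333, refl=0.093333·0.777778=0.0726; V=0.355556+0.093333+0.072593=0.5215
k=4 src: inc=0.072593, refl=0.072593·0.600000=0.0436; V=0.448889+0.072593+0.043556=0.5650
k=5 load: inc=0.043556, refl=0.043556·0.777778=0.0339; V=0.521481+0.043556+0.033877=0.5989
k=6 src: inc=0.033877, refl=0.033877·0.600000=0.0203; V=0.565037+0.033877+0.020326=0.6192
k=7 load: inc=0.020326, refl=0.020326·0.777778=0.0158; V=0.598914+0.020326+0.015809=0.6350
k=8 src: inc=0.015809, refl=0.015809·0.600000=0.0095; V=0.619240+0.015809+0.009485=0.6445
k=9 load: inc=0.009485, refl=0.009485·0.777778=0.0074; V=0.635049+0.009485+0.007378=0.6519
k=10 src: inc=0.007378, refl=0.007378·0.600000=0.0044; V=0.644534+0.007378+0.004427=0.6563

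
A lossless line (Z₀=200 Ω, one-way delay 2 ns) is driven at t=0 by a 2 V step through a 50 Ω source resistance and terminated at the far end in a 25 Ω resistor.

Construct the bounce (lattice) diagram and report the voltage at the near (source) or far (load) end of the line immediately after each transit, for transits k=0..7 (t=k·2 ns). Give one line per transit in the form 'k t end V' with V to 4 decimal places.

Γ_L=-0.777778, Γ_S=-0.600000; launch V₁=2·200/250=1.600000
k=0 src: V=1.6000
k=1 load: inc=1.600000, refl=1.600000·-0.777778=-1.2444; V=0.000000+1.600000+-1.244444=0.3556
k=2 src: inc=-1.244444, refl=-1.244444·-0.600000=0.7467; V=1.600000+-1.244444+0.746667=1.1022
k=3 load: inc=0.746667, refl=0.746667·-0.777778=-0.5807; V=0.355556+0.746667+-0.580741=0.5215
k=4 src: inc=-0.580741, refl=-0.580741·-0.600000=0.3484; V=1.102222+-0.580741+0.348444=0.8699
k=5 load: inc=0.348444, refl=0.348444·-0.777778=-0.2710; V=0.521481+0.348444+-0.271012=0.5989
k=6 src: inc=-0.271012, refl=-0.271012·-0.600000=0.1626; V=0.869926+-0.271012+0.162607=0.7615
k=7 load: inc=0.162607, refl=0.162607·-0.777778=-0.1265; V=0.598914+0.162607+-0.126472=0.6350

0 0 source 1.6000
1 2 load 0.3556
2 4 source 1.1022
3 6 load 0.5215
4 8 source 0.8699
5 10 load 0.5989
6 12 source 0.7615
7 14 load 0.6350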